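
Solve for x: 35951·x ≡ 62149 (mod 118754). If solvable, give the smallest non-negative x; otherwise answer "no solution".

93169

First find gcd(35951, 118754):
118754 = 3·35951 + 10901
35951 = 3·10901 + 3248
10901 = 3·3248 + 1157
3248 = 2·1157 + 934
1157 = 1·934 + 223
934 = 4·223 + 42
223 = 5·42 + 13
42 = 3·13 + 3
13 = 4·3 + 1
3 = 3·1 + 0
gcd = 1, so a unique solution mod 118754 exists.
Back-substitute for the Bézout coefficients:
1 = 13 − 4·3
1 = −4·42 + 13·13
1 = 13·223 − 69·42
1 = −69·934 + 289·223
1 = 289·1157 − 358·934
1 = −358·3248 + 1005·1157
1 = 1005·10901 − 3373·3248
1 = −3373·35951 + 11124·10901
1 = 11124·118754 − 36745·35951
So 35951·(-36745) ≡ 1 (mod 118754), giving 35951⁻¹ ≡ 82009.
x ≡ 35951⁻¹·62149 ≡ 82009·62149 ≡ 93169 (mod 118754).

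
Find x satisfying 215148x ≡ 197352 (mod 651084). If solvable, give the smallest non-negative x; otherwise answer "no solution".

First find gcd(215148, 651084):
651084 = 3*215148 + 5640
215148 = 38*5640 + 828
5640 = 6*828 + 672
828 = 1*672 + 156
672 = 4*156 + 48
156 = 3*48 + 12
48 = 4*12 + 0
gcd = 12 and 12 | 197352, so solutions exist. Divide through by 12: 17929x ≡ 16446 (mod 54257).
Now find 17929⁻¹ mod 54257:
54257 = 3×17929 + 470
17929 = 38×470 + 69
470 = 6×69 + 56
69 = 1×56 + 13
56 = 4×13 + 4
13 = 3×4 + 1
4 = 4×1 + 0
Back-substitute:
1 = 13 − 3·4
1 = −3·56 + 13·13
1 = 13·69 − 16·56
1 = −16·470 + 109·69
1 = 109·17929 − 4158·470
1 = −4158·54257 + 12583·17929
So 17929⁻¹ ≡ 12583 (mod 54257).
Then x ≡ 12583·16446 ≡ 3820 (mod 54257); the smallest non-negative solution is x = 3820.

3820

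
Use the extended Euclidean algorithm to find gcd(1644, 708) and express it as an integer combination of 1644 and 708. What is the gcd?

12

Apply Euclid's algorithm to 1644 and 708:
1644 = 2*708 + 228
708 = 3*228 + 24
228 = 9*24 + 12
24 = 2*12 + 0
gcd(1644, 708) = 12.
Express as a combination:
12 = 228 − 9·24
12 = −9·708 + 28·228
12 = 28·1644 − 65·708
So 12 = (28)·1644 + (-65)·708.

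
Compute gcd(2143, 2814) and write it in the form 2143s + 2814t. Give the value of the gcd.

1

Repeated division:
2814 = 1×2143 + 671
2143 = 3×671 + 130
671 = 5×130 + 21
130 = 6×21 + 4
21 = 5×4 + 1
4 = 4×1 + 0
gcd(2143, 2814) = 1.
Express as a combination:
1 = 21 − 5·4
1 = −5·130 + 31·21
1 = 31·671 − 160·130
1 = −160·2143 + 511·671
1 = 511·2814 − 671·2143
So 1 = (511)·2814 + (-671)·2143.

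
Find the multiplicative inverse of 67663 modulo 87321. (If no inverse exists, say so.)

Run Euclid on (87321, 67663):
87321 = 1*67663 + 19658
67663 = 3*19658 + 8689
19658 = 2*8689 + 2280
8689 = 3*2280 + 1849
2280 = 1*1849 + 431
1849 = 4*431 + 125
431 = 3*125 + 56
125 = 2*56 + 13
56 = 4*13 + 4
13 = 3*4 + 1
4 = 4*1 + 0
gcd = 1, so the inverse exists. Back-substitute:
1 = 13 − 3·4
1 = −3·56 + 13·13
1 = 13·125 − 29·56
1 = −29·431 + 100·125
1 = 100·1849 − 429·431
1 = −429·2280 + 529·1849
1 = 529·8689 − 2016·2280
1 = −2016·19658 + 4561·8689
1 = 4561·67663 − 15699·19658
1 = −15699·87321 + 20260·67663
So 67663·20260 ≡ 1 (mod 87321).

20260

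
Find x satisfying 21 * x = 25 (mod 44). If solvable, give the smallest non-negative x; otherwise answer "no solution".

41

First find gcd(21, 44):
44 = 2×21 + 2
21 = 10×2 + 1
2 = 2×1 + 0
gcd = 1, so a unique solution mod 44 exists.
Back-substitute for the Bézout coefficients:
1 = 21 − 10·2
1 = −10·44 + 21·21
So 21·(21) ≡ 1 (mod 44), giving 21⁻¹ ≡ 21.
x ≡ 21⁻¹·25 ≡ 21·25 ≡ 41 (mod 44).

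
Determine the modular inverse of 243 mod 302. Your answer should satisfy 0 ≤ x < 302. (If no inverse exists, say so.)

Apply the Euclidean algorithm to 302 and 243:
302 = 1*243 + 59
243 = 4*59 + 7
59 = 8*7 + 3
7 = 2*3 + 1
3 = 3*1 + 0
The gcd is 1. Working backward:
1 = 7 − 2·3
1 = −2·59 + 17·7
1 = 17·243 − 70·59
1 = −70·302 + 87·243
So 243·87 ≡ 1 (mod 302).

87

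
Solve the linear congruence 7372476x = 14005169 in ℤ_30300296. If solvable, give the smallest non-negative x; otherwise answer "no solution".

no solution

gcd(7372476, 30300296):
30300296 = 4·7372476 + 810392
7372476 = 9·810392 + 78948
810392 = 10·78948 + 20912
78948 = 3·20912 + 16212
20912 = 1·16212 + 4700
16212 = 3·4700 + 2112
4700 = 2·2112 + 476
2112 = 4·476 + 208
476 = 2·208 + 60
208 = 3·60 + 28
60 = 2·28 + 4
28 = 7·4 + 0
gcd = 4, but 4 ∤ 14005169, so the congruence has no solution.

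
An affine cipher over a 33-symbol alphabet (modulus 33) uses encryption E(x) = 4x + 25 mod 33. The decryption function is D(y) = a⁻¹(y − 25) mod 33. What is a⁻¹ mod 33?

25

gcd(33, 4) by repeated division:
33 = 8*4 + 1
4 = 4*1 + 0
gcd = 1, so the inverse exists. Back-substitute:
1 = 33 − 8·4
Hence 4⁻¹ ≡ -8 ≡ 25 (mod 33).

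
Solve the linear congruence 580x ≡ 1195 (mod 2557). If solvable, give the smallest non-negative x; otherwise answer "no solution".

994

First find gcd(580, 2557):
2557 = 4*580 + 237
580 = 2*237 + 106
237 = 2*106 + 25
106 = 4*25 + 6
25 = 4*6 + 1
6 = 6*1 + 0
gcd = 1, so a unique solution mod 2557 exists.
Back-substitute for the Bézout coefficients:
1 = 25 − 4·6
1 = −4·106 + 17·25
1 = 17·237 − 38·106
1 = −38·580 + 93·237
1 = 93·2557 − 410·580
So 580·(-410) ≡ 1 (mod 2557), giving 580⁻¹ ≡ 2147.
x ≡ 580⁻¹·1195 ≡ 2147·1195 ≡ 994 (mod 2557).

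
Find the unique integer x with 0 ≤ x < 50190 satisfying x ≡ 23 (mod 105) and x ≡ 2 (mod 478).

20078

Write x = 23 + 105·k. Then 105·k ≡ 2 − 23 ≡ 457 (mod 478).
Need 105⁻¹ mod 478. Extended Euclid on (478, 105):
478 = 4·105 + 58
105 = 1·58 + 47
58 = 1·47 + 11
47 = 4·11 + 3
11 = 3·3 + 2
3 = 1·2 + 1
2 = 2·1 + 0
Back-substitute:
1 = 3 − 2
1 = −11 + 4·3
1 = 4·47 − 17·11
1 = −17·58 + 21·47
1 = 21·105 − 38·58
1 = −38·478 + 173·105
105⁻¹ ≡ 173 (mod 478), so k ≡ 173·457 ≡ 191 (mod 478).
x = 23 + 105·191 = 20078.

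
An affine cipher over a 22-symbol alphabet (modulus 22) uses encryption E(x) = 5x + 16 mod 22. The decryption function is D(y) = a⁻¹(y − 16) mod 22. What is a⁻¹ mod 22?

9

Run Euclid on (22, 5):
22 = 4×5 + 2
5 = 2×2 + 1
2 = 2×1 + 0
The gcd is 1. Working backward:
1 = 5 − 2·2
1 = −2·22 + 9·5
So 5·9 ≡ 1 (mod 22).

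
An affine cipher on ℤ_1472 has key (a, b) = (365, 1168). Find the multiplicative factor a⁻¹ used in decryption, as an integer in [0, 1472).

613

Apply the Euclidean algorithm to 1472 and 365:
1472 = 4*365 + 12
365 = 30*12 + 5
12 = 2*5 + 2
5 = 2*2 + 1
2 = 2*1 + 0
The gcd is 1. Working backward:
1 = 5 − 2·2
1 = −2·12 + 5·5
1 = 5·365 − 152·12
1 = −152·1472 + 613·365
So 365·613 ≡ 1 (mod 1472).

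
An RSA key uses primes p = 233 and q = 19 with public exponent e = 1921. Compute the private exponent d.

2113

φ(n) = (p−1)(q−1) = 232·18 = 4176.
Need d with 1921·d ≡ 1 (mod 4176). Apply the extended Euclidean algorithm:
4176 = 2·1921 + 334
1921 = 5·334 + 251
334 = 1·251 + 83
251 = 3·83 + 2
83 = 41·2 + 1
2 = 2·1 + 0
Back-substitute:
1 = 83 − 41·2
1 = −41·251 + 124·83
1 = 124·334 − 165·251
1 = −165·1921 + 949·334
1 = 949·4176 − 2063·1921
So 1921·(-2063) ≡ 1 (mod 4176), hence d ≡ -2063 ≡ 2113 (mod 4176).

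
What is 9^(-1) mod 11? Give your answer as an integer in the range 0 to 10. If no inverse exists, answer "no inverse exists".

5

gcd(11, 9) by repeated division:
11 = 1·9 + 2
9 = 4·2 + 1
2 = 2·1 + 0
gcd = 1, so the inverse exists. Back-substitute:
1 = 9 − 4·2
1 = −4·11 + 5·9
So 9·5 ≡ 1 (mod 11).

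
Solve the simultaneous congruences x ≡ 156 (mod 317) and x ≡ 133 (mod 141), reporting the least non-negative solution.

Write x = 156 + 317·k. Then 317·k ≡ 133 − 156 ≡ 118 (mod 141).
Need 317⁻¹ mod 141. Extended Euclid on (141, 35):
141 = 4×35 + 1
35 = 35×1 + 0
Back-substitute:
1 = 141 − 4·35
317⁻¹ ≡ 137 (mod 141), so k ≡ 137·118 ≡ 92 (mod 141).
x = 156 + 317·92 = 29320.

29320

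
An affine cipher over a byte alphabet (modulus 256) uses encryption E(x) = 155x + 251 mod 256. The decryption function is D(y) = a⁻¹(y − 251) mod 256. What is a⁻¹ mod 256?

Apply the Euclidean algorithm to 256 and 155:
256 = 1*155 + 101
155 = 1*101 + 54
101 = 1*54 + 47
54 = 1*47 + 7
47 = 6*7 + 5
7 = 1*5 + 2
5 = 2*2 + 1
2 = 2*1 + 0
The gcd is 1. Working backward:
1 = 5 − 2·2
1 = −2·7 + 3·5
1 = 3·47 − 20·7
1 = −20·54 + 23·47
1 = 23·101 − 43·54
1 = −43·155 + 66·101
1 = 66·256 − 109·155
So 155·(-109) ≡ 1 (mod 256), and -109 ≡ 147 (mod 256).

147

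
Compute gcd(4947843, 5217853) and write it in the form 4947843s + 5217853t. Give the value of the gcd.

1

Repeated division:
5217853 = 1×4947843 + 270010
4947843 = 18×270010 + 87663
270010 = 3×87663 + 7021
87663 = 12×7021 + 3411
7021 = 2×3411 + 199
3411 = 17×199 + 28
199 = 7×28 + 3
28 = 9×3 + 1
3 = 3×1 + 0
gcd(4947843, 5217853) = 1.
Back-substituting:
1 = 28 − 9·3
1 = −9·199 + 64·28
1 = 64·3411 − 1097·199
1 = −1097·7021 + 2258·3411
1 = 2258·87663 − 28193·7021
1 = −28193·270010 + 86837·87663
1 = 86837·4947843 − 1591259·270010
1 = −1591259·5217853 + 1678096·4947843
So 1 = (-1591259)·5217853 + (1678096)·4947843.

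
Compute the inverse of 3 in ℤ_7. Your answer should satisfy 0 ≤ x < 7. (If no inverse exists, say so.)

gcd(7, 3) by repeated division:
7 = 2*3 + 1
3 = 3*1 + 0
Since gcd(3, 7) = 1, back-substitute to write 1 as a combination:
1 = 7 − 2·3
Hence 3⁻¹ ≡ -2 ≡ 5 (mod 7).

5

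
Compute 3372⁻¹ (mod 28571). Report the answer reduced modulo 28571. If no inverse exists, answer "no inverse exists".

19937

gcd(28571, 3372) by repeated division:
28571 = 8·3372 + 1595
3372 = 2·1595 + 182
1595 = 8·182 + 139
182 = 1·139 + 43
139 = 3·43 + 10
43 = 4·10 + 3
10 = 3·3 + 1
3 = 3·1 + 0
gcd = 1, so the inverse exists. Back-substitute:
1 = 10 − 3·3
1 = −3·43 + 13·10
1 = 13·139 − 42·43
1 = −42·182 + 55·139
1 = 55·1595 − 482·182
1 = −482·3372 + 1019·1595
1 = 1019·28571 − 8634·3372
Hence 3372⁻¹ ≡ -8634 ≡ 19937 (mod 28571).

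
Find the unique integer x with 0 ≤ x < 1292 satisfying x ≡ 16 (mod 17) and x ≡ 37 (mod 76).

645

Write x = 16 + 17·k. Then 17·k ≡ 37 − 16 ≡ 21 (mod 76).
Need 17⁻¹ mod 76. Extended Euclid on (76, 17):
76 = 4*17 + 8
17 = 2*8 + 1
8 = 8*1 + 0
Back-substitute:
1 = 17 − 2·8
1 = −2·76 + 9·17
17⁻¹ ≡ 9 (mod 76), so k ≡ 9·21 ≡ 37 (mod 76).
x = 16 + 17·37 = 645.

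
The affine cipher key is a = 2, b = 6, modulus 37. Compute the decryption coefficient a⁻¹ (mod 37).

19

gcd(37, 2) by repeated division:
37 = 18×2 + 1
2 = 2×1 + 0
Since gcd(2, 37) = 1, back-substitute to write 1 as a combination:
1 = 37 − 18·2
Thus 2·(-18) ≡ 1 (mod 37); reducing, -18 mod 37 = 19.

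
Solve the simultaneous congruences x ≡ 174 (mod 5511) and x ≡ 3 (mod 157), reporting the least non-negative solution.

319812

Write x = 174 + 5511·k. Then 5511·k ≡ 3 − 174 ≡ 143 (mod 157).
Need 5511⁻¹ mod 157. Extended Euclid on (157, 16):
157 = 9·16 + 13
16 = 1·13 + 3
13 = 4·3 + 1
3 = 3·1 + 0
Back-substitute:
1 = 13 − 4·3
1 = −4·16 + 5·13
1 = 5·157 − 49·16
5511⁻¹ ≡ 108 (mod 157), so k ≡ 108·143 ≡ 58 (mod 157).
x = 174 + 5511·58 = 319812.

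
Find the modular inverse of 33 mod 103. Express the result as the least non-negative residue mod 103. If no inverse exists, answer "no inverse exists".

25

gcd(103, 33) by repeated division:
103 = 3·33 + 4
33 = 8·4 + 1
4 = 4·1 + 0
The gcd is 1. Working backward:
1 = 33 − 8·4
1 = −8·103 + 25·33
So 33·25 ≡ 1 (mod 103).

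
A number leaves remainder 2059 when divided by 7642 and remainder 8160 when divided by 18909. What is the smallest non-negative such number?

Write x = 2059 + 7642·k. Then 7642·k ≡ 8160 − 2059 ≡ 6101 (mod 18909).
Need 7642⁻¹ mod 18909. Extended Euclid on (18909, 7642):
18909 = 2·7642 + 3625
7642 = 2·3625 + 392
3625 = 9·392 + 97
392 = 4·97 + 4
97 = 24·4 + 1
4 = 4·1 + 0
Back-substitute:
1 = 97 − 24·4
1 = −24·392 + 97·97
1 = 97·3625 − 897·392
1 = −897·7642 + 1891·3625
1 = 1891·18909 − 4679·7642
7642⁻¹ ≡ 14230 (mod 18909), so k ≡ 14230·6101 ≡ 6011 (mod 18909).
x = 2059 + 7642·6011 = 45938121.

45938121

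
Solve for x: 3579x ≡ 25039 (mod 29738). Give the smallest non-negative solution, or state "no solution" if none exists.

8665

First find gcd(3579, 29738):
29738 = 8·3579 + 1106
3579 = 3·1106 + 261
1106 = 4·261 + 62
261 = 4·62 + 13
62 = 4·13 + 10
13 = 1·10 + 3
10 = 3·3 + 1
3 = 3·1 + 0
gcd = 1, so a unique solution mod 29738 exists.
Back-substitute for the Bézout coefficients:
1 = 10 − 3·3
1 = −3·13 + 4·10
1 = 4·62 − 19·13
1 = −19·261 + 80·62
1 = 80·1106 − 339·261
1 = −339·3579 + 1097·1106
1 = 1097·29738 − 9115·3579
So 3579·(-9115) ≡ 1 (mod 29738), giving 3579⁻¹ ≡ 20623.
x ≡ 3579⁻¹·25039 ≡ 20623·25039 ≡ 8665 (mod 29738).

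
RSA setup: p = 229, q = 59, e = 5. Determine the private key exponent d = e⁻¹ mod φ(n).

2645

φ(n) = (p−1)(q−1) = 228·58 = 13224.
Need d with 5·d ≡ 1 (mod 13224). Apply the extended Euclidean algorithm:
13224 = 2644*5 + 4
5 = 1*4 + 1
4 = 4*1 + 0
Back-substitute:
1 = 5 − 4
1 = −13224 + 2645·5
So 5·2645 ≡ 1 (mod 13224), hence d = 2645.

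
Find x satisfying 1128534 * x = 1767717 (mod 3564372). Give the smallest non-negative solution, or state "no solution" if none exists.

gcd(1128534, 3564372):
3564372 = 3·1128534 + 178770
1128534 = 6·178770 + 55914
178770 = 3·55914 + 11028
55914 = 5·11028 + 774
11028 = 14·774 + 192
774 = 4·192 + 6
192 = 32·6 + 0
gcd = 6, but 6 ∤ 1767717, so the congruence has no solution.

no solution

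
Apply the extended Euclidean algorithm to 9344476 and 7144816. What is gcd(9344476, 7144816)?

4

Repeated division:
9344476 = 1·7144816 + 2199660
7144816 = 3·2199660 + 545836
2199660 = 4·545836 + 16316
545836 = 33·16316 + 7408
16316 = 2·7408 + 1500
7408 = 4·1500 + 1408
1500 = 1·1408 + 92
1408 = 15·92 + 28
92 = 3·28 + 8
28 = 3·8 + 4
8 = 2·4 + 0
gcd(9344476, 7144816) = 4.
Express as a combination:
4 = 28 − 3·8
4 = −3·92 + 10·28
4 = 10·1408 − 153·92
4 = −153·1500 + 163·1408
4 = 163·7408 − 805·1500
4 = −805·16316 + 1773·7408
4 = 1773·545836 − 59314·16316
4 = −59314·2199660 + 239029·545836
4 = 239029·7144816 − 776401·2199660
4 = −776401·9344476 + 1015430·7144816
So 4 = (-776401)·9344476 + (1015430)·7144816.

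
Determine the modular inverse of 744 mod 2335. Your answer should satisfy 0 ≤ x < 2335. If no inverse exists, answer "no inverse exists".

204

Extended Euclidean algorithm:
2335 = 3×744 + 103
744 = 7×103 + 23
103 = 4×23 + 11
23 = 2×11 + 1
11 = 11×1 + 0
Since gcd(744, 2335) = 1, back-substitute to write 1 as a combination:
1 = 23 − 2·11
1 = −2·103 + 9·23
1 = 9·744 − 65·103
1 = −65·2335 + 204·744
So 744·204 ≡ 1 (mod 2335).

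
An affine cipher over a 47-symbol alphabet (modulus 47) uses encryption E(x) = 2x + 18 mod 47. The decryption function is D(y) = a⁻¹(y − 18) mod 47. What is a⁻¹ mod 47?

Extended Euclidean algorithm:
47 = 23×2 + 1
2 = 2×1 + 0
Since gcd(2, 47) = 1, back-substitute to write 1 as a combination:
1 = 47 − 23·2
Hence 2⁻¹ ≡ -23 ≡ 24 (mod 47).

24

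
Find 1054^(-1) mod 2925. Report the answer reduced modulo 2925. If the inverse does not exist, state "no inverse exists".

469

Run Euclid on (2925, 1054):
2925 = 2*1054 + 817
1054 = 1*817 + 237
817 = 3*237 + 106
237 = 2*106 + 25
106 = 4*25 + 6
25 = 4*6 + 1
6 = 6*1 + 0
Since gcd(1054, 2925) = 1, back-substitute to write 1 as a combination:
1 = 25 − 4·6
1 = −4·106 + 17·25
1 = 17·237 − 38·106
1 = −38·817 + 131·237
1 = 131·1054 − 169·817
1 = −169·2925 + 469·1054
So 1054·469 ≡ 1 (mod 2925).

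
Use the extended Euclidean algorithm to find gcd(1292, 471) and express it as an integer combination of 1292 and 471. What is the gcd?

Euclidean algorithm:
1292 = 2×471 + 350
471 = 1×350 + 121
350 = 2×121 + 108
121 = 1×108 + 13
108 = 8×13 + 4
13 = 3×4 + 1
4 = 4×1 + 0
gcd(1292, 471) = 1.
Working backward:
1 = 13 − 3·4
1 = −3·108 + 25·13
1 = 25·121 − 28·108
1 = −28·350 + 81·121
1 = 81·471 − 109·350
1 = −109·1292 + 299·471
So 1 = (-109)·1292 + (299)·471.

1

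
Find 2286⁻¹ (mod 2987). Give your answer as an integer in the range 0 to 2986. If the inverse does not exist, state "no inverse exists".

2024

gcd(2987, 2286) by repeated division:
2987 = 1·2286 + 701
2286 = 3·701 + 183
701 = 3·183 + 152
183 = 1·152 + 31
152 = 4·31 + 28
31 = 1·28 + 3
28 = 9·3 + 1
3 = 3·1 + 0
The gcd is 1. Working backward:
1 = 28 − 9·3
1 = −9·31 + 10·28
1 = 10·152 − 49·31
1 = −49·183 + 59·152
1 = 59·701 − 226·183
1 = −226·2286 + 737·701
1 = 737·2987 − 963·2286
Thus 2286·(-963) ≡ 1 (mod 2987); reducing, -963 mod 2987 = 2024.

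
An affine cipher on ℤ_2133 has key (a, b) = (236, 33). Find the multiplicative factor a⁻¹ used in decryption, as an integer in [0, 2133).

1184

Run Euclid on (2133, 236):
2133 = 9×236 + 9
236 = 26×9 + 2
9 = 4×2 + 1
2 = 2×1 + 0
The gcd is 1. Working backward:
1 = 9 − 4·2
1 = −4·236 + 105·9
1 = 105·2133 − 949·236
Thus 236·(-949) ≡ 1 (mod 2133); reducing, -949 mod 2133 = 1184.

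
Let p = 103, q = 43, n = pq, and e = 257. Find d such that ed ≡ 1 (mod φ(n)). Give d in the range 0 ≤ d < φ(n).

φ(n) = (p−1)(q−1) = 102·42 = 4284.
Need d with 257·d ≡ 1 (mod 4284). Apply the extended Euclidean algorithm:
4284 = 16·257 + 172
257 = 1·172 + 85
172 = 2·85 + 2
85 = 42·2 + 1
2 = 2·1 + 0
Back-substitute:
1 = 85 − 42·2
1 = −42·172 + 85·85
1 = 85·257 − 127·172
1 = −127·4284 + 2117·257
So 257·2117 ≡ 1 (mod 4284), hence d = 2117.

2117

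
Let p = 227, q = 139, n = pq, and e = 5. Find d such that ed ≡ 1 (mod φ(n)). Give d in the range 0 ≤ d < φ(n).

φ(n) = (p−1)(q−1) = 226·138 = 31188.
Need d with 5·d ≡ 1 (mod 31188). Apply the extended Euclidean algorithm:
31188 = 6237·5 + 3
5 = 1·3 + 2
3 = 1·2 + 1
2 = 2·1 + 0
Back-substitute:
1 = 3 − 2
1 = −5 + 2·3
1 = 2·31188 − 12475·5
So 5·(-12475) ≡ 1 (mod 31188), hence d ≡ -12475 ≡ 18713 (mod 31188).

18713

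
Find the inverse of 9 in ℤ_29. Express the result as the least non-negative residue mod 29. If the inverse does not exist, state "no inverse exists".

13

Extended Euclidean algorithm:
29 = 3·9 + 2
9 = 4·2 + 1
2 = 2·1 + 0
gcd = 1, so the inverse exists. Back-substitute:
1 = 9 − 4·2
1 = −4·29 + 13·9
So 9·13 ≡ 1 (mod 29).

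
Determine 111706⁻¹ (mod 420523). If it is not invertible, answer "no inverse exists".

Apply the Euclidean algorithm to 420523 and 111706:
420523 = 3*111706 + 85405
111706 = 1*85405 + 26301
85405 = 3*26301 + 6502
26301 = 4*6502 + 293
6502 = 22*293 + 56
293 = 5*56 + 13
56 = 4*13 + 4
13 = 3*4 + 1
4 = 4*1 + 0
Since gcd(111706, 420523) = 1, back-substitute to write 1 as a combination:
1 = 13 − 3·4
1 = −3·56 + 13·13
1 = 13·293 − 68·56
1 = −68·6502 + 1509·293
1 = 1509·26301 − 6104·6502
1 = −6104·85405 + 19821·26301
1 = 19821·111706 − 25925·85405
1 = −25925·420523 + 97596·111706
So 111706·97596 ≡ 1 (mod 420523).

97596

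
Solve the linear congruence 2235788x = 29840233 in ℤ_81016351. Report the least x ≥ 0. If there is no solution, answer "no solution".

39696028

First find gcd(2235788, 81016351):
81016351 = 36·2235788 + 527983
2235788 = 4·527983 + 123856
527983 = 4·123856 + 32559
123856 = 3·32559 + 26179
32559 = 1·26179 + 6380
26179 = 4·6380 + 659
6380 = 9·659 + 449
659 = 1·449 + 210
449 = 2·210 + 29
210 = 7·29 + 7
29 = 4·7 + 1
7 = 7·1 + 0
gcd = 1, so a unique solution mod 81016351 exists.
Back-substitute for the Bézout coefficients:
1 = 29 − 4·7
1 = −4·210 + 29·29
1 = 29·449 − 62·210
1 = −62·659 + 91·449
1 = 91·6380 − 881·659
1 = −881·26179 + 3615·6380
1 = 3615·32559 − 4496·26179
1 = −4496·123856 + 17103·32559
1 = 17103·527983 − 72908·123856
1 = −72908·2235788 + 308735·527983
1 = 308735·81016351 − 11187368·2235788
So 2235788·(-11187368) ≡ 1 (mod 81016351), giving 2235788⁻¹ ≡ 69828983.
x ≡ 2235788⁻¹·29840233 ≡ 69828983·29840233 ≡ 39696028 (mod 81016351).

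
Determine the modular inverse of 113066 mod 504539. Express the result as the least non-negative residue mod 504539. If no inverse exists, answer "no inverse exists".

Apply the Euclidean algorithm to 504539 and 113066:
504539 = 4×113066 + 52275
113066 = 2×52275 + 8516
52275 = 6×8516 + 1179
8516 = 7×1179 + 263
1179 = 4×263 + 127
263 = 2×127 + 9
127 = 14×9 + 1
9 = 9×1 + 0
The gcd is 1. Working backward:
1 = 127 − 14·9
1 = −14·263 + 29·127
1 = 29·1179 − 130·263
1 = −130·8516 + 939·1179
1 = 939·52275 − 5764·8516
1 = −5764·113066 + 12467·52275
1 = 12467·504539 − 55632·113066
Hence 113066⁻¹ ≡ -55632 ≡ 448907 (mod 504539).

448907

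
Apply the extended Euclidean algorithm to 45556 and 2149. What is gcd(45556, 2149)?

Apply Euclid's algorithm to 45556 and 2149:
45556 = 21*2149 + 427
2149 = 5*427 + 14
427 = 30*14 + 7
14 = 2*7 + 0
gcd(45556, 2149) = 7.
Back-substituting:
7 = 427 − 30·14
7 = −30·2149 + 151·427
7 = 151·45556 − 3201·2149
So 7 = (151)·45556 + (-3201)·2149.

7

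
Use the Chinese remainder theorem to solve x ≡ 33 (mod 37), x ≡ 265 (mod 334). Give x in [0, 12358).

Write x = 33 + 37·k. Then 37·k ≡ 265 − 33 ≡ 232 (mod 334).
Need 37⁻¹ mod 334. Extended Euclid on (334, 37):
334 = 9×37 + 1
37 = 37×1 + 0
Back-substitute:
1 = 334 − 9·37
37⁻¹ ≡ 325 (mod 334), so k ≡ 325·232 ≡ 250 (mod 334).
x = 33 + 37·250 = 9283.

9283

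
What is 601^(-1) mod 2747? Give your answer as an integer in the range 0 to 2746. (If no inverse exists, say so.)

1842

gcd(2747, 601) by repeated division:
2747 = 4·601 + 343
601 = 1·343 + 258
343 = 1·258 + 85
258 = 3·85 + 3
85 = 28·3 + 1
3 = 3·1 + 0
gcd = 1, so the inverse exists. Back-substitute:
1 = 85 − 28·3
1 = −28·258 + 85·85
1 = 85·343 − 113·258
1 = −113·601 + 198·343
1 = 198·2747 − 905·601
So 601·(-905) ≡ 1 (mod 2747), and -905 ≡ 1842 (mod 2747).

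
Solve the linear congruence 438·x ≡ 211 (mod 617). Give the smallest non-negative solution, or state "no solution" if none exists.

247

First find gcd(438, 617):
617 = 1×438 + 179
438 = 2×179 + 80
179 = 2×80 + 19
80 = 4×19 + 4
19 = 4×4 + 3
4 = 1×3 + 1
3 = 3×1 + 0
gcd = 1, so a unique solution mod 617 exists.
Back-substitute for the Bézout coefficients:
1 = 4 − 3
1 = −19 + 5·4
1 = 5·80 − 21·19
1 = −21·179 + 47·80
1 = 47·438 − 115·179
1 = −115·617 + 162·438
So 438·(162) ≡ 1 (mod 617), giving 438⁻¹ ≡ 162.
x ≡ 438⁻¹·211 ≡ 162·211 ≡ 247 (mod 617).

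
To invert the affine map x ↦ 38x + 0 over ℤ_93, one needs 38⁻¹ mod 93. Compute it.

Run Euclid on (93, 38):
93 = 2·38 + 17
38 = 2·17 + 4
17 = 4·4 + 1
4 = 4·1 + 0
Since gcd(38, 93) = 1, back-substitute to write 1 as a combination:
1 = 17 − 4·4
1 = −4·38 + 9·17
1 = 9·93 − 22·38
Thus 38·(-22) ≡ 1 (mod 93); reducing, -22 mod 93 = 71.

71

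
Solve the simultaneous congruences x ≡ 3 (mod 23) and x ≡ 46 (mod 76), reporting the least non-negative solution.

578

Write x = 3 + 23·k. Then 23·k ≡ 46 − 3 ≡ 43 (mod 76).
Need 23⁻¹ mod 76. Extended Euclid on (76, 23):
76 = 3*23 + 7
23 = 3*7 + 2
7 = 3*2 + 1
2 = 2*1 + 0
Back-substitute:
1 = 7 − 3·2
1 = −3·23 + 10·7
1 = 10·76 − 33·23
23⁻¹ ≡ 43 (mod 76), so k ≡ 43·43 ≡ 25 (mod 76).
x = 3 + 23·25 = 578.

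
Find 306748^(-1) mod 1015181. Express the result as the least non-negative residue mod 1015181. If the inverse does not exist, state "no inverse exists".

Apply the Euclidean algorithm to 1015181 and 306748:
1015181 = 3×306748 + 94937
306748 = 3×94937 + 21937
94937 = 4×21937 + 7189
21937 = 3×7189 + 370
7189 = 19×370 + 159
370 = 2×159 + 52
159 = 3×52 + 3
52 = 17×3 + 1
3 = 3×1 + 0
Since gcd(306748, 1015181) = 1, back-substitute to write 1 as a combination:
1 = 52 − 17·3
1 = −17·159 + 52·52
1 = 52·370 − 121·159
1 = −121·7189 + 2351·370
1 = 2351·21937 − 7174·7189
1 = −7174·94937 + 31047·21937
1 = 31047·306748 − 100315·94937
1 = −100315·1015181 + 331992·306748
So 306748·331992 ≡ 1 (mod 1015181).

331992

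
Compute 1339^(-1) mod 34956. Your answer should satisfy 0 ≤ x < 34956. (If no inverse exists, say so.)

Run Euclid on (34956, 1339):
34956 = 26*1339 + 142
1339 = 9*142 + 61
142 = 2*61 + 20
61 = 3*20 + 1
20 = 20*1 + 0
gcd = 1, so the inverse exists. Back-substitute:
1 = 61 − 3·20
1 = −3·142 + 7·61
1 = 7·1339 − 66·142
1 = −66·34956 + 1723·1339
So 1339·1723 ≡ 1 (mod 34956).

1723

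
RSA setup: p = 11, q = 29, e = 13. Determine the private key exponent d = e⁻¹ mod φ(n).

φ(n) = (p−1)(q−1) = 10·28 = 280.
Need d with 13·d ≡ 1 (mod 280). Apply the extended Euclidean algorithm:
280 = 21×13 + 7
13 = 1×7 + 6
7 = 1×6 + 1
6 = 6×1 + 0
Back-substitute:
1 = 7 − 6
1 = −13 + 2·7
1 = 2·280 − 43·13
So 13·(-43) ≡ 1 (mod 280), hence d ≡ -43 ≡ 237 (mod 280).

237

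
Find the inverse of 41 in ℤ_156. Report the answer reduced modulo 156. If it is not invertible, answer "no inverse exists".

Apply the Euclidean algorithm to 156 and 41:
156 = 3×41 + 33
41 = 1×33 + 8
33 = 4×8 + 1
8 = 8×1 + 0
Since gcd(41, 156) = 1, back-substitute to write 1 as a combination:
1 = 33 − 4·8
1 = −4·41 + 5·33
1 = 5·156 − 19·41
Hence 41⁻¹ ≡ -19 ≡ 137 (mod 156).

137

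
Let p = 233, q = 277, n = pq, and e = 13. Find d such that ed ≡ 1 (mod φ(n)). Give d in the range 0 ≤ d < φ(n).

54181

φ(n) = (p−1)(q−1) = 232·276 = 64032.
Need d with 13·d ≡ 1 (mod 64032). Apply the extended Euclidean algorithm:
64032 = 4925×13 + 7
13 = 1×7 + 6
7 = 1×6 + 1
6 = 6×1 + 0
Back-substitute:
1 = 7 − 6
1 = −13 + 2·7
1 = 2·64032 − 9851·13
So 13·(-9851) ≡ 1 (mod 64032), hence d ≡ -9851 ≡ 54181 (mod 64032).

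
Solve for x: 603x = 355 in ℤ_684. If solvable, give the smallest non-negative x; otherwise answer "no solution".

no solution

gcd(603, 684):
684 = 1×603 + 81
603 = 7×81 + 36
81 = 2×36 + 9
36 = 4×9 + 0
gcd = 9, but 9 ∤ 355, so the congruence has no solution.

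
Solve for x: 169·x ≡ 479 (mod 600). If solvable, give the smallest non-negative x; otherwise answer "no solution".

First find gcd(169, 600):
600 = 3*169 + 93
169 = 1*93 + 76
93 = 1*76 + 17
76 = 4*17 + 8
17 = 2*8 + 1
8 = 8*1 + 0
gcd = 1, so a unique solution mod 600 exists.
Back-substitute for the Bézout coefficients:
1 = 17 − 2·8
1 = −2·76 + 9·17
1 = 9·93 − 11·76
1 = −11·169 + 20·93
1 = 20·600 − 71·169
So 169·(-71) ≡ 1 (mod 600), giving 169⁻¹ ≡ 529.
x ≡ 169⁻¹·479 ≡ 529·479 ≡ 191 (mod 600).

191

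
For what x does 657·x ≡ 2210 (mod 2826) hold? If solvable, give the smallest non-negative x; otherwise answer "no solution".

no solution

gcd(657, 2826):
2826 = 4×657 + 198
657 = 3×198 + 63
198 = 3×63 + 9
63 = 7×9 + 0
gcd = 9, but 9 ∤ 2210, so the congruence has no solution.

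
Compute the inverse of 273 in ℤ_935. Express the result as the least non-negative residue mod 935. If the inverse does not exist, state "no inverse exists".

137

Apply the Euclidean algorithm to 935 and 273:
935 = 3×273 + 116
273 = 2×116 + 41
116 = 2×41 + 34
41 = 1×34 + 7
34 = 4×7 + 6
7 = 1×6 + 1
6 = 6×1 + 0
gcd = 1, so the inverse exists. Back-substitute:
1 = 7 − 6
1 = −34 + 5·7
1 = 5·41 − 6·34
1 = −6·116 + 17·41
1 = 17·273 − 40·116
1 = −40·935 + 137·273
So 273·137 ≡ 1 (mod 935).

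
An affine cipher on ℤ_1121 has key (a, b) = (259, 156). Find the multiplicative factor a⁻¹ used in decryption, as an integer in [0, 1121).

Extended Euclidean algorithm:
1121 = 4·259 + 85
259 = 3·85 + 4
85 = 21·4 + 1
4 = 4·1 + 0
gcd = 1, so the inverse exists. Back-substitute:
1 = 85 − 21·4
1 = −21·259 + 64·85
1 = 64·1121 − 277·259
So 259·(-277) ≡ 1 (mod 1121), and -277 ≡ 844 (mod 1121).

844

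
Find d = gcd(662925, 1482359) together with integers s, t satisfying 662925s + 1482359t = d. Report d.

Repeated division:
1482359 = 2*662925 + 156509
662925 = 4*156509 + 36889
156509 = 4*36889 + 8953
36889 = 4*8953 + 1077
8953 = 8*1077 + 337
1077 = 3*337 + 66
337 = 5*66 + 7
66 = 9*7 + 3
7 = 2*3 + 1
3 = 3*1 + 0
gcd(662925, 1482359) = 1.
Express as a combination:
1 = 7 − 2·3
1 = −2·66 + 19·7
1 = 19·337 − 97·66
1 = −97·1077 + 310·337
1 = 310·8953 − 2577·1077
1 = −2577·36889 + 10618·8953
1 = 10618·156509 − 45049·36889
1 = −45049·662925 + 190814·156509
1 = 190814·1482359 − 426677·662925
So 1 = (190814)·1482359 + (-426677)·662925.

1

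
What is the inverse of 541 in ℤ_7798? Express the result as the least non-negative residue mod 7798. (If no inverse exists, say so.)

1845

Extended Euclidean algorithm:
7798 = 14*541 + 224
541 = 2*224 + 93
224 = 2*93 + 38
93 = 2*38 + 17
38 = 2*17 + 4
17 = 4*4 + 1
4 = 4*1 + 0
The gcd is 1. Working backward:
1 = 17 − 4·4
1 = −4·38 + 9·17
1 = 9·93 − 22·38
1 = −22·224 + 53·93
1 = 53·541 − 128·224
1 = −128·7798 + 1845·541
So 541·1845 ≡ 1 (mod 7798).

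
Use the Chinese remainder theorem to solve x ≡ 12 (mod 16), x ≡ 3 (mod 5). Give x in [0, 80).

Write x = 12 + 16·k. Then 16·k ≡ 3 − 12 ≡ 1 (mod 5).
Need 16⁻¹ mod 5. Extended Euclid on (5, 1):
5 = 5×1 + 0
16⁻¹ ≡ 1 (mod 5), so k ≡ 1·1 ≡ 1 (mod 5).
x = 12 + 16·1 = 28.

28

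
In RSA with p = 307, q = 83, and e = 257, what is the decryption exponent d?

21089

φ(n) = (p−1)(q−1) = 306·82 = 25092.
Need d with 257·d ≡ 1 (mod 25092). Apply the extended Euclidean algorithm:
25092 = 97·257 + 163
257 = 1·163 + 94
163 = 1·94 + 69
94 = 1·69 + 25
69 = 2·25 + 19
25 = 1·19 + 6
19 = 3·6 + 1
6 = 6·1 + 0
Back-substitute:
1 = 19 − 3·6
1 = −3·25 + 4·19
1 = 4·69 − 11·25
1 = −11·94 + 15·69
1 = 15·163 − 26·94
1 = −26·257 + 41·163
1 = 41·25092 − 4003·257
So 257·(-4003) ≡ 1 (mod 25092), hence d ≡ -4003 ≡ 21089 (mod 25092).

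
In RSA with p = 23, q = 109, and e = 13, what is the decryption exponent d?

1645

φ(n) = (p−1)(q−1) = 22·108 = 2376.
Need d with 13·d ≡ 1 (mod 2376). Apply the extended Euclidean algorithm:
2376 = 182·13 + 10
13 = 1·10 + 3
10 = 3·3 + 1
3 = 3·1 + 0
Back-substitute:
1 = 10 − 3·3
1 = −3·13 + 4·10
1 = 4·2376 − 731·13
So 13·(-731) ≡ 1 (mod 2376), hence d ≡ -731 ≡ 1645 (mod 2376).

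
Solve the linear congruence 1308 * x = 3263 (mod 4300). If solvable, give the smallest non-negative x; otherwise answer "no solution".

gcd(1308, 4300):
4300 = 3·1308 + 376
1308 = 3·376 + 180
376 = 2·180 + 16
180 = 11·16 + 4
16 = 4·4 + 0
gcd = 4, but 4 ∤ 3263, so the congruence has no solution.

no solution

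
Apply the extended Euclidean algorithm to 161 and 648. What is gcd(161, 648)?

1

Euclidean algorithm:
648 = 4·161 + 4
161 = 40·4 + 1
4 = 4·1 + 0
gcd(161, 648) = 1.
Express as a combination:
1 = 161 − 40·4
1 = −40·648 + 161·161
So 1 = (-40)·648 + (161)·161.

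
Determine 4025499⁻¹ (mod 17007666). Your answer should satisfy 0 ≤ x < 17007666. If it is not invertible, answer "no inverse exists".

Euclidean algorithm on 17007666, 4025499:
17007666 = 4*4025499 + 905670
4025499 = 4*905670 + 402819
905670 = 2*402819 + 100032
402819 = 4*100032 + 2691
100032 = 37*2691 + 465
2691 = 5*465 + 366
465 = 1*366 + 99
366 = 3*99 + 69
99 = 1*69 + 30
69 = 2*30 + 9
30 = 3*9 + 3
9 = 3*3 + 0
Since gcd = 3 > 1, 4025499 is not a unit mod 17007666.

no inverse exists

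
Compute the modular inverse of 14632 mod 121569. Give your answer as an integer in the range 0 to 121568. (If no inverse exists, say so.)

Extended Euclidean algorithm:
121569 = 8·14632 + 4513
14632 = 3·4513 + 1093
4513 = 4·1093 + 141
1093 = 7·141 + 106
141 = 1·106 + 35
106 = 3·35 + 1
35 = 35·1 + 0
The gcd is 1. Working backward:
1 = 106 − 3·35
1 = −3·141 + 4·106
1 = 4·1093 − 31·141
1 = −31·4513 + 128·1093
1 = 128·14632 − 415·4513
1 = −415·121569 + 3448·14632
So 14632·3448 ≡ 1 (mod 121569).

3448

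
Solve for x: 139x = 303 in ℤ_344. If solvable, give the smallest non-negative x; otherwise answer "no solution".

69

First find gcd(139, 344):
344 = 2×139 + 66
139 = 2×66 + 7
66 = 9×7 + 3
7 = 2×3 + 1
3 = 3×1 + 0
gcd = 1, so a unique solution mod 344 exists.
Back-substitute for the Bézout coefficients:
1 = 7 − 2·3
1 = −2·66 + 19·7
1 = 19·139 − 40·66
1 = −40·344 + 99·139
So 139·(99) ≡ 1 (mod 344), giving 139⁻¹ ≡ 99.
x ≡ 139⁻¹·303 ≡ 99·303 ≡ 69 (mod 344).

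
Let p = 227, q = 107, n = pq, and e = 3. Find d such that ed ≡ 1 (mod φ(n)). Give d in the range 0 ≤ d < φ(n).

15971

φ(n) = (p−1)(q−1) = 226·106 = 23956.
Need d with 3·d ≡ 1 (mod 23956). Apply the extended Euclidean algorithm:
23956 = 7985×3 + 1
3 = 3×1 + 0
Back-substitute:
1 = 23956 − 7985·3
So 3·(-7985) ≡ 1 (mod 23956), hence d ≡ -7985 ≡ 15971 (mod 23956).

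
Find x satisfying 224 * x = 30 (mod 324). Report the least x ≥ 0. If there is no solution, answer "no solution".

gcd(224, 324):
324 = 1×224 + 100
224 = 2×100 + 24
100 = 4×24 + 4
24 = 6×4 + 0
gcd = 4, but 4 ∤ 30, so the congruence has no solution.

no solution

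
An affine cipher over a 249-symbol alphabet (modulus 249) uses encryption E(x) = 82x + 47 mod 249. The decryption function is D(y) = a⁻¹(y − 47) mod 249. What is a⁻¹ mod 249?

82

Extended Euclidean algorithm:
249 = 3*82 + 3
82 = 27*3 + 1
3 = 3*1 + 0
Since gcd(82, 249) = 1, back-substitute to write 1 as a combination:
1 = 82 − 27·3
1 = −27·249 + 82·82
So 82·82 ≡ 1 (mod 249).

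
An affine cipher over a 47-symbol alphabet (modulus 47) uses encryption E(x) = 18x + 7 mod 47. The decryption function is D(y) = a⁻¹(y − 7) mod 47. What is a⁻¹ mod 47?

Extended Euclidean algorithm:
47 = 2×18 + 11
18 = 1×11 + 7
11 = 1×7 + 4
7 = 1×4 + 3
4 = 1×3 + 1
3 = 3×1 + 0
The gcd is 1. Working backward:
1 = 4 − 3
1 = −7 + 2·4
1 = 2·11 − 3·7
1 = −3·18 + 5·11
1 = 5·47 − 13·18
Thus 18·(-13) ≡ 1 (mod 47); reducing, -13 mod 47 = 34.

34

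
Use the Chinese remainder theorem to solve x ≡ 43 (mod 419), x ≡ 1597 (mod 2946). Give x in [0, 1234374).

Write x = 43 + 419·k. Then 419·k ≡ 1597 − 43 ≡ 1554 (mod 2946).
Need 419⁻¹ mod 2946. Extended Euclid on (2946, 419):
2946 = 7*419 + 13
419 = 32*13 + 3
13 = 4*3 + 1
3 = 3*1 + 0
Back-substitute:
1 = 13 − 4·3
1 = −4·419 + 129·13
1 = 129·2946 − 907·419
419⁻¹ ≡ 2039 (mod 2946), so k ≡ 2039·1554 ≡ 1656 (mod 2946).
x = 43 + 419·1656 = 693907.

693907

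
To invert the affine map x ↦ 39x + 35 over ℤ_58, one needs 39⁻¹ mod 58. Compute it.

Apply the Euclidean algorithm to 58 and 39:
58 = 1*39 + 19
39 = 2*19 + 1
19 = 19*1 + 0
gcd = 1, so the inverse exists. Back-substitute:
1 = 39 − 2·19
1 = −2·58 + 3·39
So 39·3 ≡ 1 (mod 58).

3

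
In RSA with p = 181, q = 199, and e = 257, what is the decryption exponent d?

13313

φ(n) = (p−1)(q−1) = 180·198 = 35640.
Need d with 257·d ≡ 1 (mod 35640). Apply the extended Euclidean algorithm:
35640 = 138*257 + 174
257 = 1*174 + 83
174 = 2*83 + 8
83 = 10*8 + 3
8 = 2*3 + 2
3 = 1*2 + 1
2 = 2*1 + 0
Back-substitute:
1 = 3 − 2
1 = −8 + 3·3
1 = 3·83 − 31·8
1 = −31·174 + 65·83
1 = 65·257 − 96·174
1 = −96·35640 + 13313·257
So 257·13313 ≡ 1 (mod 35640), hence d = 13313.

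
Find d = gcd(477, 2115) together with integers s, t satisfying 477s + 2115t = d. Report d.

9

Repeated division:
2115 = 4×477 + 207
477 = 2×207 + 63
207 = 3×63 + 18
63 = 3×18 + 9
18 = 2×9 + 0
gcd(477, 2115) = 9.
Express as a combination:
9 = 63 − 3·18
9 = −3·207 + 10·63
9 = 10·477 − 23·207
9 = −23·2115 + 102·477
So 9 = (-23)·2115 + (102)·477.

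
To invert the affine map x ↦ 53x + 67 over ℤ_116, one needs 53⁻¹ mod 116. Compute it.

Run Euclid on (116, 53):
116 = 2*53 + 10
53 = 5*10 + 3
10 = 3*3 + 1
3 = 3*1 + 0
gcd = 1, so the inverse exists. Back-substitute:
1 = 10 − 3·3
1 = −3·53 + 16·10
1 = 16·116 − 35·53
So 53·(-35) ≡ 1 (mod 116), and -35 ≡ 81 (mod 116).

81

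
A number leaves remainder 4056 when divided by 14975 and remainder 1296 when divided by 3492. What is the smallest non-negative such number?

3598056

Write x = 4056 + 14975·k. Then 14975·k ≡ 1296 − 4056 ≡ 732 (mod 3492).
Need 14975⁻¹ mod 3492. Extended Euclid on (3492, 1007):
3492 = 3*1007 + 471
1007 = 2*471 + 65
471 = 7*65 + 16
65 = 4*16 + 1
16 = 16*1 + 0
Back-substitute:
1 = 65 − 4·16
1 = −4·471 + 29·65
1 = 29·1007 − 62·471
1 = −62·3492 + 215·1007
14975⁻¹ ≡ 215 (mod 3492), so k ≡ 215·732 ≡ 240 (mod 3492).
x = 4056 + 14975·240 = 3598056.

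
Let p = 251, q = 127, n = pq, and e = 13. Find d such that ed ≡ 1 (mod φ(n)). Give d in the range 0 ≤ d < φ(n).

29077

φ(n) = (p−1)(q−1) = 250·126 = 31500.
Need d with 13·d ≡ 1 (mod 31500). Apply the extended Euclidean algorithm:
31500 = 2423·13 + 1
13 = 13·1 + 0
Back-substitute:
1 = 31500 − 2423·13
So 13·(-2423) ≡ 1 (mod 31500), hence d ≡ -2423 ≡ 29077 (mod 31500).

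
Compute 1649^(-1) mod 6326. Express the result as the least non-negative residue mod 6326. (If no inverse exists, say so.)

Apply the Euclidean algorithm to 6326 and 1649:
6326 = 3*1649 + 1379
1649 = 1*1379 + 270
1379 = 5*270 + 29
270 = 9*29 + 9
29 = 3*9 + 2
9 = 4*2 + 1
2 = 2*1 + 0
gcd = 1, so the inverse exists. Back-substitute:
1 = 9 − 4·2
1 = −4·29 + 13·9
1 = 13·270 − 121·29
1 = −121·1379 + 618·270
1 = 618·1649 − 739·1379
1 = −739·6326 + 2835·1649
So 1649·2835 ≡ 1 (mod 6326).

2835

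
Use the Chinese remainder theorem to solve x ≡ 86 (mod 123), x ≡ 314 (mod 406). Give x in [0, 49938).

Write x = 86 + 123·k. Then 123·k ≡ 314 − 86 ≡ 228 (mod 406).
Need 123⁻¹ mod 406. Extended Euclid on (406, 123):
406 = 3×123 + 37
123 = 3×37 + 12
37 = 3×12 + 1
12 = 12×1 + 0
Back-substitute:
1 = 37 − 3·12
1 = −3·123 + 10·37
1 = 10·406 − 33·123
123⁻¹ ≡ 373 (mod 406), so k ≡ 373·228 ≡ 190 (mod 406).
x = 86 + 123·190 = 23456.

23456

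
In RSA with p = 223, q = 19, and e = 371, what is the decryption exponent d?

φ(n) = (p−1)(q−1) = 222·18 = 3996.
Need d with 371·d ≡ 1 (mod 3996). Apply the extended Euclidean algorithm:
3996 = 10*371 + 286
371 = 1*286 + 85
286 = 3*85 + 31
85 = 2*31 + 23
31 = 1*23 + 8
23 = 2*8 + 7
8 = 1*7 + 1
7 = 7*1 + 0
Back-substitute:
1 = 8 − 7
1 = −23 + 3·8
1 = 3·31 − 4·23
1 = −4·85 + 11·31
1 = 11·286 − 37·85
1 = −37·371 + 48·286
1 = 48·3996 − 517·371
So 371·(-517) ≡ 1 (mod 3996), hence d ≡ -517 ≡ 3479 (mod 3996).

3479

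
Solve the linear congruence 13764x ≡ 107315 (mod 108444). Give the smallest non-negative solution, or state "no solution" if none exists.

no solution

gcd(13764, 108444):
108444 = 7*13764 + 12096
13764 = 1*12096 + 1668
12096 = 7*1668 + 420
1668 = 3*420 + 408
420 = 1*408 + 12
408 = 34*12 + 0
gcd = 12, but 12 ∤ 107315, so the congruence has no solution.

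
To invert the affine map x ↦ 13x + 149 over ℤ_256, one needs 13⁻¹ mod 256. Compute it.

197

Run Euclid on (256, 13):
256 = 19*13 + 9
13 = 1*9 + 4
9 = 2*4 + 1
4 = 4*1 + 0
Since gcd(13, 256) = 1, back-substitute to write 1 as a combination:
1 = 9 − 2·4
1 = −2·13 + 3·9
1 = 3·256 − 59·13
So 13·(-59) ≡ 1 (mod 256), and -59 ≡ 197 (mod 256).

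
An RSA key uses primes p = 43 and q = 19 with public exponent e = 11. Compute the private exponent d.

275

φ(n) = (p−1)(q−1) = 42·18 = 756.
Need d with 11·d ≡ 1 (mod 756). Apply the extended Euclidean algorithm:
756 = 68×11 + 8
11 = 1×8 + 3
8 = 2×3 + 2
3 = 1×2 + 1
2 = 2×1 + 0
Back-substitute:
1 = 3 − 2
1 = −8 + 3·3
1 = 3·11 − 4·8
1 = −4·756 + 275·11
So 11·275 ≡ 1 (mod 756), hence d = 275.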